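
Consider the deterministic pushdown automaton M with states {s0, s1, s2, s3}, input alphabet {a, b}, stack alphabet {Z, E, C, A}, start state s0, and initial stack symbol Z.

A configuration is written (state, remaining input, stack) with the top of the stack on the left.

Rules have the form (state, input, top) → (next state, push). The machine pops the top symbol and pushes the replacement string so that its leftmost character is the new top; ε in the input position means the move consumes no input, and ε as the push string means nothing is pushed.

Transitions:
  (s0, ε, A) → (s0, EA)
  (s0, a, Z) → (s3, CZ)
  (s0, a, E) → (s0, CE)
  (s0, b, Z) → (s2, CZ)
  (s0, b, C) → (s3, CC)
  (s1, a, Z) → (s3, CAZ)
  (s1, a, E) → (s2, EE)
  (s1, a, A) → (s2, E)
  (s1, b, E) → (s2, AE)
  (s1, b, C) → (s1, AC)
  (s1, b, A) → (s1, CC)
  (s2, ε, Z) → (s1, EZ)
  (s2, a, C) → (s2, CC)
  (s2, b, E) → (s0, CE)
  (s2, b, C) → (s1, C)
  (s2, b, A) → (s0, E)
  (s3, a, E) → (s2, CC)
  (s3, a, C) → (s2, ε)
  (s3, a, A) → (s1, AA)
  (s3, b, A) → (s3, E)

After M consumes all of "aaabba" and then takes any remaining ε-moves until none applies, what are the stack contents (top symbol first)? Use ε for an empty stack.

(s0, aaabba, Z)
  read a, top Z: go to s3, push CZ → (s3, aabba, CZ)
  read a, top C: go to s2, push ε → (s2, abba, Z)
  ε-move, top Z: go to s1, push EZ → (s1, abba, EZ)
  read a, top E: go to s2, push EE → (s2, bba, EEZ)
  read b, top E: go to s0, push CE → (s0, ba, CEEZ)
  read b, top C: go to s3, push CC → (s3, a, CCEEZ)
  read a, top C: go to s2, push ε → (s2, ε, CEEZ)
All input consumed in state s2 with stack CEEZ.

CEEZ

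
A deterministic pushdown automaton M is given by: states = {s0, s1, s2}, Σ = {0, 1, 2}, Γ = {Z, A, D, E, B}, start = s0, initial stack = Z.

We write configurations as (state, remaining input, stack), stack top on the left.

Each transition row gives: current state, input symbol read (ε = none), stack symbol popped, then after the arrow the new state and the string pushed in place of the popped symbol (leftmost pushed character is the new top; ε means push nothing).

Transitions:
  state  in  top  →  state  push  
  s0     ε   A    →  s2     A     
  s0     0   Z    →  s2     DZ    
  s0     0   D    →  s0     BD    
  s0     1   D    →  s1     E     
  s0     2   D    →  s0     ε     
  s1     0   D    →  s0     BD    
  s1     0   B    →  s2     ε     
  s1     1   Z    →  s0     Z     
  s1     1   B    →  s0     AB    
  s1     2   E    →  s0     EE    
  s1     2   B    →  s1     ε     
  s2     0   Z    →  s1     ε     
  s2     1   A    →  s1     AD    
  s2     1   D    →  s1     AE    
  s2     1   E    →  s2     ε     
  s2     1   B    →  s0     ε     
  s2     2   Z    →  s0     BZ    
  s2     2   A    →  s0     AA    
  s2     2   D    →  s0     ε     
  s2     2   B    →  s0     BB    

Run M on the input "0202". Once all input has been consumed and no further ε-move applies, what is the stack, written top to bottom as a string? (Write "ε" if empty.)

Z

(s0, 0202, Z)
  read 0, top Z: go to s2, push DZ → (s2, 202, DZ)
  read 2, top D: go to s0, push ε → (s0, 02, Z)
  read 0, top Z: go to s2, push DZ → (s2, 2, DZ)
  read 2, top D: go to s0, push ε → (s0, ε, Z)
All input consumed in state s0 with stack Z.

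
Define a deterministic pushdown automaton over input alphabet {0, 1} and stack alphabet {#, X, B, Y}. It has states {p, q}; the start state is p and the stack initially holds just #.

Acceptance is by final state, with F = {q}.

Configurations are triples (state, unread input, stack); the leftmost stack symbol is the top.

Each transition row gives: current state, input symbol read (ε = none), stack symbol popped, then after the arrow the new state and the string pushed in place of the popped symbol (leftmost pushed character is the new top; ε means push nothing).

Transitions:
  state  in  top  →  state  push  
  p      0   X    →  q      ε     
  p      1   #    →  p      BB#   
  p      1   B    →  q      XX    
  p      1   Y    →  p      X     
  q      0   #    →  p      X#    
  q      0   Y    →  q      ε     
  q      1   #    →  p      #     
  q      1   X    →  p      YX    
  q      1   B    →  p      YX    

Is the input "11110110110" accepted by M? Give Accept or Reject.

(p, 11110110110, #) ⊢ (p, 1110110110, BB#) ⊢ (q, 110110110, XXB#) ⊢ (p, 10110110, YXXB#) ⊢ (p, 0110110, XXXB#) ⊢ (q, 110110, XXB#) ⊢ (p, 10110, YXXB#) ⊢ (p, 0110, XXXB#) ⊢ (q, 110, XXB#) ⊢ (p, 10, YXXB#) ⊢ (p, 0, XXXB#) ⊢ (q, ε, XXB#)
All input consumed; state q ∈ F.

Accept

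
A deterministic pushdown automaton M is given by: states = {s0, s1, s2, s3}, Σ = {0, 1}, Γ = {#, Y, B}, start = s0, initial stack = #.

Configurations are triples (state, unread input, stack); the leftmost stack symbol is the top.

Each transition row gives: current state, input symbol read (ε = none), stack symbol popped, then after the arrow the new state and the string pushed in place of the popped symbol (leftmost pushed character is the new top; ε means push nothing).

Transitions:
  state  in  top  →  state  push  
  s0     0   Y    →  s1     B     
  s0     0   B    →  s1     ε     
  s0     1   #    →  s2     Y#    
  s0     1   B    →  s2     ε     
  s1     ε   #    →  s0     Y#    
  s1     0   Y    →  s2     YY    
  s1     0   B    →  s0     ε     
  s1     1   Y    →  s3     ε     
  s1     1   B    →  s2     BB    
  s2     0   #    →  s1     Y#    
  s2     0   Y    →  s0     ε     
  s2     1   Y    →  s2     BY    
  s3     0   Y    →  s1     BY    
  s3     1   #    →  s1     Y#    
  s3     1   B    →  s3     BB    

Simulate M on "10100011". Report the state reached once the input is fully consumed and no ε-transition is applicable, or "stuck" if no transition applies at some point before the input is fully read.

stuck

(s0, 10100011, #)
  read 1, top #: go to s2, push Y# → (s2, 0100011, Y#)
  read 0, top Y: go to s0, push ε → (s0, 100011, #)
  read 1, top #: go to s2, push Y# → (s2, 00011, Y#)
  read 0, top Y: go to s0, push ε → (s0, 0011, #)
No transition for (s0, 0, top #); M blocks with input 0011 remaining.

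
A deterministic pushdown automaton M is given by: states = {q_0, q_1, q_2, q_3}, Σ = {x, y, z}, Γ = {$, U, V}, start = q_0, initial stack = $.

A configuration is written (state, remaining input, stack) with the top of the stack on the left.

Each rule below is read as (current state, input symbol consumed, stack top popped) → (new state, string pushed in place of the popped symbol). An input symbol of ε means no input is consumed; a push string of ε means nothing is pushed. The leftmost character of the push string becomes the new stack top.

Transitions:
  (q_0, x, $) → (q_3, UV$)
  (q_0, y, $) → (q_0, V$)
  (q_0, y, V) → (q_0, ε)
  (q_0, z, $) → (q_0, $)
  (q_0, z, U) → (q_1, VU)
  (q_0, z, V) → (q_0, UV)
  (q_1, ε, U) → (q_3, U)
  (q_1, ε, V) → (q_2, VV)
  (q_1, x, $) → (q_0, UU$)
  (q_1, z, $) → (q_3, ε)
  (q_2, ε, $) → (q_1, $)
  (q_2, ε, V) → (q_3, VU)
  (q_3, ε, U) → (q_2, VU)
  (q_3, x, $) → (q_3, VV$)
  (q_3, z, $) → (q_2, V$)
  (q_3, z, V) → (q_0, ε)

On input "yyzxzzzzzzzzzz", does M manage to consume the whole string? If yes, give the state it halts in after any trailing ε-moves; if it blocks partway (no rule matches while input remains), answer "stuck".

q_3

(q_0, yyzxzzzzzzzzzz, $)
  read y, top $: go to q_0, push V$ → (q_0, yzxzzzzzzzzzz, V$)
  read y, top V: go to q_0, push ε → (q_0, zxzzzzzzzzzz, $)
  read z, top $: go to q_0, push $ → (q_0, xzzzzzzzzzz, $)
  read x, top $: go to q_3, push UV$ → (q_3, zzzzzzzzzz, UV$)
  ε-move, top U: go to q_2, push VU → (q_2, zzzzzzzzzz, VUV$)
  ε-move, top V: go to q_3, push VU → (q_3, zzzzzzzzzz, VUUV$)
  read z, top V: go to q_0, push ε → (q_0, zzzzzzzzz, UUV$)
  read z, top U: go to q_1, push VU → (q_1, zzzzzzzz, VUUV$)
  ε-move, top V: go to q_2, push VV → (q_2, zzzzzzzz, VVUUV$)
  ε-move, top V: go to q_3, push VU → (q_3, zzzzzzzz, VUVUUV$)
  read z, top V: go to q_0, push ε → (q_0, zzzzzzz, UVUUV$)
  read z, top U: go to q_1, push VU → (q_1, zzzzzz, VUVUUV$)
  ε-move, top V: go to q_2, push VV → (q_2, zzzzzz, VVUVUUV$)
  ε-move, top V: go to q_3, push VU → (q_3, zzzzzz, VUVUVUUV$)
  read z, top V: go to q_0, push ε → (q_0, zzzzz, UVUVUUV$)
  read z, top U: go to q_1, push VU → (q_1, zzzz, VUVUVUUV$)
  ε-move, top V: go to q_2, push VV → (q_2, zzzz, VVUVUVUUV$)
  ε-move, top V: go to q_3, push VU → (q_3, zzzz, VUVUVUVUUV$)
  read z, top V: go to q_0, push ε → (q_0, zzz, UVUVUVUUV$)
  read z, top U: go to q_1, push VU → (q_1, zz, VUVUVUVUUV$)
  ε-move, top V: go to q_2, push VV → (q_2, zz, VVUVUVUVUUV$)
  ε-move, top V: go to q_3, push VU → (q_3, zz, VUVUVUVUVUUV$)
  read z, top V: go to q_0, push ε → (q_0, z, UVUVUVUVUUV$)
  read z, top U: go to q_1, push VU → (q_1, ε, VUVUVUVUVUUV$)
  ε-move, top V: go to q_2, push VV → (q_2, ε, VVUVUVUVUVUUV$)
  ε-move, top V: go to q_3, push VU → (q_3, ε, VUVUVUVUVUVUUV$)
All input consumed; M is in state q_3.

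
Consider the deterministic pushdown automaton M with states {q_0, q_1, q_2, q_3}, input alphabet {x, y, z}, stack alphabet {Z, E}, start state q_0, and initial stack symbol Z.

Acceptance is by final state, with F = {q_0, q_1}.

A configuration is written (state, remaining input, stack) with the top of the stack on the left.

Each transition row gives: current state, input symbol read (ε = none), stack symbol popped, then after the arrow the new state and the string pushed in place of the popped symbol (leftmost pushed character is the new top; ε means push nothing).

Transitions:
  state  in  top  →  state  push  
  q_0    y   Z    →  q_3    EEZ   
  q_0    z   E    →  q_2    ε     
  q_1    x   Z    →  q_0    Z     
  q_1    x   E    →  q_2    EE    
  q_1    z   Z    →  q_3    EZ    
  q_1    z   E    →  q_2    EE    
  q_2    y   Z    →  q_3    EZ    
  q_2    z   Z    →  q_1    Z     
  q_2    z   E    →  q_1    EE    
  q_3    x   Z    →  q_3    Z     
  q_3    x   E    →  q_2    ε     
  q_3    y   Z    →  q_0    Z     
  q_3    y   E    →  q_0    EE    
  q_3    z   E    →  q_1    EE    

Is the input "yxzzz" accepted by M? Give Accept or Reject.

Accept

(q_0, yxzzz, Z)
  read y, top Z: go to q_3, push EEZ → (q_3, xzzz, EEZ)
  read x, top E: go to q_2, push ε → (q_2, zzz, EZ)
  read z, top E: go to q_1, push EE → (q_1, zz, EEZ)
  read z, top E: go to q_2, push EE → (q_2, z, EEEZ)
  read z, top E: go to q_1, push EE → (q_1, ε, EEEEZ)
All input consumed; state q_1 ∈ F.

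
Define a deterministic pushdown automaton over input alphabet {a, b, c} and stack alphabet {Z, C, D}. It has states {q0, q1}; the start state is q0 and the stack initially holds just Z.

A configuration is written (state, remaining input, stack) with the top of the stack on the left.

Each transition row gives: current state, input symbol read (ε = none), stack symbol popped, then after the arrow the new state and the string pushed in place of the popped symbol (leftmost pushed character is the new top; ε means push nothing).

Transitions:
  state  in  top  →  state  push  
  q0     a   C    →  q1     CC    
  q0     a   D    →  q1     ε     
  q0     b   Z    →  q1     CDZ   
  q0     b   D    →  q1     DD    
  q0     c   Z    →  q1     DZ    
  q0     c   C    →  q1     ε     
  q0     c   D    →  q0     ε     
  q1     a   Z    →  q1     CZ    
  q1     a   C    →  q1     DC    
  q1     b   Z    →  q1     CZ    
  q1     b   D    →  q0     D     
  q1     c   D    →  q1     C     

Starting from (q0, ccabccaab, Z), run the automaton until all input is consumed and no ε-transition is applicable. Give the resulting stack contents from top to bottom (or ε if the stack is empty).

(q0, ccabccaab, Z) ⊢ (q1, cabccaab, DZ) ⊢ (q1, abccaab, CZ) ⊢ (q1, bccaab, DCZ) ⊢ (q0, ccaab, DCZ) ⊢ (q0, caab, CZ) ⊢ (q1, aab, Z) ⊢ (q1, ab, CZ) ⊢ (q1, b, DCZ) ⊢ (q0, ε, DCZ)
All input consumed in state q0 with stack DCZ.

DCZ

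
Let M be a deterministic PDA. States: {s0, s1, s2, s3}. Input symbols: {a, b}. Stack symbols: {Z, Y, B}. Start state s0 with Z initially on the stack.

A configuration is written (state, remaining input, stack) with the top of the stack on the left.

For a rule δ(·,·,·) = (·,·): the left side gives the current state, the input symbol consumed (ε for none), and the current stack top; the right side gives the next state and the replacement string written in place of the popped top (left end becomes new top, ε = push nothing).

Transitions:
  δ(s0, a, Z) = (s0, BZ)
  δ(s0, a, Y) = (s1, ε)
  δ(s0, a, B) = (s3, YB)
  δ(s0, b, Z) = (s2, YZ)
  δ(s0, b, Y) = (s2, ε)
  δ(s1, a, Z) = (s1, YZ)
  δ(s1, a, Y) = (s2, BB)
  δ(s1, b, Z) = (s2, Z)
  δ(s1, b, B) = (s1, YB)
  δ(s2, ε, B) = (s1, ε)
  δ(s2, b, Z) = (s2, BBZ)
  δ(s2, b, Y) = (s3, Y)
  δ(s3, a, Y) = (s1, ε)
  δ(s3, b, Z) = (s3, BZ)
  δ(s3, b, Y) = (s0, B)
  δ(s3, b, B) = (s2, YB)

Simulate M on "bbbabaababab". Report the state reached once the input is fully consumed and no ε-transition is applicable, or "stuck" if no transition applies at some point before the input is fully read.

s1

(s0, bbbabaababab, Z)
  read b, top Z: go to s2, push YZ → (s2, bbabaababab, YZ)
  read b, top Y: go to s3, push Y → (s3, babaababab, YZ)
  read b, top Y: go to s0, push B → (s0, abaababab, BZ)
  read a, top B: go to s3, push YB → (s3, baababab, YBZ)
  read b, top Y: go to s0, push B → (s0, aababab, BBZ)
  read a, top B: go to s3, push YB → (s3, ababab, YBBZ)
  read a, top Y: go to s1, push ε → (s1, babab, BBZ)
  read b, top B: go to s1, push YB → (s1, abab, YBBZ)
  read a, top Y: go to s2, push BB → (s2, bab, BBBBZ)
  ε-move, top B: go to s1, push ε → (s1, bab, BBBZ)
  read b, top B: go to s1, push YB → (s1, ab, YBBBZ)
  read a, top Y: go to s2, push BB → (s2, b, BBBBBZ)
  ε-move, top B: go to s1, push ε → (s1, b, BBBBZ)
  read b, top B: go to s1, push YB → (s1, ε, YBBBBZ)
All input consumed; M is in state s1.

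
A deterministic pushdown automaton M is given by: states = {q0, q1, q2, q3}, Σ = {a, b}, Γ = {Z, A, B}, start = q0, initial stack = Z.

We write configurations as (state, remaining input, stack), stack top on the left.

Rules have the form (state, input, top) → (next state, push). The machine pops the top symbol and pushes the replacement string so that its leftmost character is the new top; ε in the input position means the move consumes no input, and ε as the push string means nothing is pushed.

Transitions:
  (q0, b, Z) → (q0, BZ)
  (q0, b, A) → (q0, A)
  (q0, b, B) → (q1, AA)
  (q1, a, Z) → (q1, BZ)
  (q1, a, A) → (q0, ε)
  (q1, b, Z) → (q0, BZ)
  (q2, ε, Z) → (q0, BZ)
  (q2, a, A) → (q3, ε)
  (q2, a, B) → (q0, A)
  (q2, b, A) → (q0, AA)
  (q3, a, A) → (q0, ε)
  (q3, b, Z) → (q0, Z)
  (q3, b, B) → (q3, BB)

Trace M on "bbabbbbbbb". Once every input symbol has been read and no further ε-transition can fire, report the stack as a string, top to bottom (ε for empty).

(q0, bbabbbbbbb, Z) ⊢ (q0, babbbbbbb, BZ) ⊢ (q1, abbbbbbb, AAZ) ⊢ (q0, bbbbbbb, AZ) ⊢ (q0, bbbbbb, AZ) ⊢ (q0, bbbbb, AZ) ⊢ (q0, bbbb, AZ) ⊢ (q0, bbb, AZ) ⊢ (q0, bb, AZ) ⊢ (q0, b, AZ) ⊢ (q0, ε, AZ)
All input consumed in state q0 with stack AZ.

AZ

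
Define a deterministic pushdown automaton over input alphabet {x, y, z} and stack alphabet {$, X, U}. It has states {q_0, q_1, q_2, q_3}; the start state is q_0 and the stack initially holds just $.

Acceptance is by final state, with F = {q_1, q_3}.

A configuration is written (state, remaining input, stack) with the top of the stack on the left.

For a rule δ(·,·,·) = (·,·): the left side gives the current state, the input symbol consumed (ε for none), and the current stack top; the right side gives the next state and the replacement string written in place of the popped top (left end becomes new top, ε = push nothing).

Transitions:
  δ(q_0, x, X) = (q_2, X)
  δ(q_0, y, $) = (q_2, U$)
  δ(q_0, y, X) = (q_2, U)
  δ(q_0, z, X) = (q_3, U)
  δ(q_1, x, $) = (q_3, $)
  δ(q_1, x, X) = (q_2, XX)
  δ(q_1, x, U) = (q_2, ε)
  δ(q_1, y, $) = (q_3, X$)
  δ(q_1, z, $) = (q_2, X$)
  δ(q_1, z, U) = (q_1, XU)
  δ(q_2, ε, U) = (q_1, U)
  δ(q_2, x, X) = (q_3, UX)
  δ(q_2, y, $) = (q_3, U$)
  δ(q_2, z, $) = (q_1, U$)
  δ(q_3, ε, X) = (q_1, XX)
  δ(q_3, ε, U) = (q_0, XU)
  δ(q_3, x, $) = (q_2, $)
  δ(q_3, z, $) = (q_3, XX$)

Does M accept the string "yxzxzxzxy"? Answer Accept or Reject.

Accept

(q_0, yxzxzxzxy, $)
  read y, top $: go to q_2, push U$ → (q_2, xzxzxzxy, U$)
  ε-move, top U: go to q_1, push U → (q_1, xzxzxzxy, U$)
  read x, top U: go to q_2, push ε → (q_2, zxzxzxy, $)
  read z, top $: go to q_1, push U$ → (q_1, xzxzxy, U$)
  read x, top U: go to q_2, push ε → (q_2, zxzxy, $)
  read z, top $: go to q_1, push U$ → (q_1, xzxy, U$)
  read x, top U: go to q_2, push ε → (q_2, zxy, $)
  read z, top $: go to q_1, push U$ → (q_1, xy, U$)
  read x, top U: go to q_2, push ε → (q_2, y, $)
  read y, top $: go to q_3, push U$ → (q_3, ε, U$)
All input consumed; state q_3 ∈ F.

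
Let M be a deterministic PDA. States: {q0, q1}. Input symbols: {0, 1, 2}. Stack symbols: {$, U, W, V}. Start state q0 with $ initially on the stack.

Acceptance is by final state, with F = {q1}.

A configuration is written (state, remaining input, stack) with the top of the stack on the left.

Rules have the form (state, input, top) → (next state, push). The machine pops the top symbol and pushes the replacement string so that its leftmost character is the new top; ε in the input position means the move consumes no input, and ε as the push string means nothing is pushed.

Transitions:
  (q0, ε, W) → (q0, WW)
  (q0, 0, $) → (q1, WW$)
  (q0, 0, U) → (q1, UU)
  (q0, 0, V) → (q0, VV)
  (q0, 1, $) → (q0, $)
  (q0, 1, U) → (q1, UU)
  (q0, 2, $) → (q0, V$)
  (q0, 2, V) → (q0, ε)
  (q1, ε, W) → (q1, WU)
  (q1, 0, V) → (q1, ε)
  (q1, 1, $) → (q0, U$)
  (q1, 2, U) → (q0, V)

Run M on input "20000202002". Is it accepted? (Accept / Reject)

Reject

(q0, 20000202002, $) ⊢ (q0, 0000202002, V$) ⊢ (q0, 000202002, VV$) ⊢ (q0, 00202002, VVV$) ⊢ (q0, 0202002, VVVV$) ⊢ (q0, 202002, VVVVV$) ⊢ (q0, 02002, VVVV$) ⊢ (q0, 2002, VVVVV$) ⊢ (q0, 002, VVVV$) ⊢ (q0, 02, VVVVV$) ⊢ (q0, 2, VVVVVV$) ⊢ (q0, ε, VVVVV$)
All input consumed; state q0 ∉ F and no further ε-move applies.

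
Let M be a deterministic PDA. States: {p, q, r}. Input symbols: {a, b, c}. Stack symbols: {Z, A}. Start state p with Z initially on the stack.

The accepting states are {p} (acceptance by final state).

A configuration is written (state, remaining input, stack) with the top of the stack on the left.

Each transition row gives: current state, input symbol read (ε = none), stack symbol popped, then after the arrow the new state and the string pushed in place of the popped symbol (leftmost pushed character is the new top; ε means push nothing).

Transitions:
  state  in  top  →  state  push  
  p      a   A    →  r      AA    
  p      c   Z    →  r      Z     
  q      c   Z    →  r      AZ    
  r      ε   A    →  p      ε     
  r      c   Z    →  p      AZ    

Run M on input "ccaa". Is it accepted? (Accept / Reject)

Accept

(p, ccaa, Z) ⊢ (r, caa, Z) ⊢ (p, aa, AZ) ⊢ (r, a, AAZ) ⊢ (p, a, AZ) ⊢ (r, ε, AAZ) ⊢ (p, ε, AZ)
All input consumed; state p ∈ F.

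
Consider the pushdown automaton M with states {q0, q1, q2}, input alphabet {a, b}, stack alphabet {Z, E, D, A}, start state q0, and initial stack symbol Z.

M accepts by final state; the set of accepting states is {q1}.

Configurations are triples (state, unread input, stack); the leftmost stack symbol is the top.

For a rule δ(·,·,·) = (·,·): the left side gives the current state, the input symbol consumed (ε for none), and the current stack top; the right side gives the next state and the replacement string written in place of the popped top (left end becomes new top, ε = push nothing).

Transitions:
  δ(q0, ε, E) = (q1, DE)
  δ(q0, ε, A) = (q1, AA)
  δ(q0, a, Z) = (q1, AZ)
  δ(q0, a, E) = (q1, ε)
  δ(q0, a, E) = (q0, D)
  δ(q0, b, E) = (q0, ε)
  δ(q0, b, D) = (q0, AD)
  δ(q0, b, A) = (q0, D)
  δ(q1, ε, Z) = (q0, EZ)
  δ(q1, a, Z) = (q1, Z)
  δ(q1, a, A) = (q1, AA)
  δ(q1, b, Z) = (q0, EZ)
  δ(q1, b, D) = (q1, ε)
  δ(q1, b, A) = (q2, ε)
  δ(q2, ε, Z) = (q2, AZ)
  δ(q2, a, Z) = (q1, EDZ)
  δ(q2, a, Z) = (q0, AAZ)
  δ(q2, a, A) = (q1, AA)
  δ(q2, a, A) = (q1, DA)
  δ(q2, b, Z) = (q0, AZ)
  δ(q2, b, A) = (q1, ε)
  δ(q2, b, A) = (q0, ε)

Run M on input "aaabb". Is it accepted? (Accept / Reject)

Accept

One accepting computation: (q0, aaabb, Z) ⊢ (q1, aabb, AZ) ⊢ (q1, abb, AAZ) ⊢ (q1, bb, AAAZ) ⊢ (q2, b, AAZ) ⊢ (q1, ε, AZ)
All input consumed and state q1 ∈ F.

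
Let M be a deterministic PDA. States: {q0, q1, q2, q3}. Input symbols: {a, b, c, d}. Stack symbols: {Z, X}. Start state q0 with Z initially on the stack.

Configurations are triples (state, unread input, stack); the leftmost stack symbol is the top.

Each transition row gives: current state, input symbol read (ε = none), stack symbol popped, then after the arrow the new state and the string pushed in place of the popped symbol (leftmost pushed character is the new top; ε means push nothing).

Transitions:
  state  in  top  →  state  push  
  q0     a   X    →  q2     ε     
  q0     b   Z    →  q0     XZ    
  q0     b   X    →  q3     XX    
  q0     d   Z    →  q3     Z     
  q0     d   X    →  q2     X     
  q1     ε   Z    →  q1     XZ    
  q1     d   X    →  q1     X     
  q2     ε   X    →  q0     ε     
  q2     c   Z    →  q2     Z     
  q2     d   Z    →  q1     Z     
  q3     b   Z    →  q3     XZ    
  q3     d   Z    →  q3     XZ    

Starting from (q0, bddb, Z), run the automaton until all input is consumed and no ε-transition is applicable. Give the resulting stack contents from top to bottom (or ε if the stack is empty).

(q0, bddb, Z) ⊢ (q0, ddb, XZ) ⊢ (q2, db, XZ) ⊢ (q0, db, Z) ⊢ (q3, b, Z) ⊢ (q3, ε, XZ)
All input consumed in state q3 with stack XZ.

XZ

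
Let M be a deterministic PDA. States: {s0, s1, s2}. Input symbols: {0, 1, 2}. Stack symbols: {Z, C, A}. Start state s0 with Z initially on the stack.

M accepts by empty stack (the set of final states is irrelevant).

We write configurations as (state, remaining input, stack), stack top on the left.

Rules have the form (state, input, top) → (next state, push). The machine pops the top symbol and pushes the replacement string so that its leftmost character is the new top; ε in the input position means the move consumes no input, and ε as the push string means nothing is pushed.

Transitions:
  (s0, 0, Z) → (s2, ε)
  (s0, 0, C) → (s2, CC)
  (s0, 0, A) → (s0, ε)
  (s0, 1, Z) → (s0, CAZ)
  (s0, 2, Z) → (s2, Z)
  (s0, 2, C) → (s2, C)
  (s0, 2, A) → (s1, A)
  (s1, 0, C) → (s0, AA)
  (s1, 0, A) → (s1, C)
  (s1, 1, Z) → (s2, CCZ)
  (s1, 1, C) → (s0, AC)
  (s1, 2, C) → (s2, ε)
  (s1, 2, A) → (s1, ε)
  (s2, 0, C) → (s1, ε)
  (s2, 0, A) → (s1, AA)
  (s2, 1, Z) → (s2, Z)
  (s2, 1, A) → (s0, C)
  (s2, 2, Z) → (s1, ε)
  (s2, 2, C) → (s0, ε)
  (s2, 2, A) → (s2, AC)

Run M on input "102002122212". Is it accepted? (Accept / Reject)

Accept

(s0, 102002122212, Z) ⊢ (s0, 02002122212, CAZ) ⊢ (s2, 2002122212, CCAZ) ⊢ (s0, 002122212, CAZ) ⊢ (s2, 02122212, CCAZ) ⊢ (s1, 2122212, CAZ) ⊢ (s2, 122212, AZ) ⊢ (s0, 22212, CZ) ⊢ (s2, 2212, CZ) ⊢ (s0, 212, Z) ⊢ (s2, 12, Z) ⊢ (s2, 2, Z) ⊢ (s1, ε, ε)
All input consumed and the stack is empty.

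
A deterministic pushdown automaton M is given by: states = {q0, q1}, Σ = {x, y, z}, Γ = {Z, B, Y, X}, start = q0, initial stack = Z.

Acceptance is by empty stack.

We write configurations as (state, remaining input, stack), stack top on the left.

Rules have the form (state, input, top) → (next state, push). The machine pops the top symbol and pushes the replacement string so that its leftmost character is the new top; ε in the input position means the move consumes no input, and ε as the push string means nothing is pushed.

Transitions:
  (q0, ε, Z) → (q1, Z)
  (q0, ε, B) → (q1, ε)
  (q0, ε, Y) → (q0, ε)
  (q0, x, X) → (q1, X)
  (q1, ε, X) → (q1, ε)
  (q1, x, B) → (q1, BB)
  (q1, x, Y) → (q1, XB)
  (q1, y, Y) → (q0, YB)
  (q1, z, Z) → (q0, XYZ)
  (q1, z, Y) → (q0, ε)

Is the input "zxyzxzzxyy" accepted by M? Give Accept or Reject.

(q0, zxyzxzzxyy, Z) ⊢ (q1, zxyzxzzxyy, Z) ⊢ (q0, xyzxzzxyy, XYZ) ⊢ (q1, yzxzzxyy, XYZ) ⊢ (q1, yzxzzxyy, YZ) ⊢ (q0, zxzzxyy, YBZ) ⊢ (q0, zxzzxyy, BZ) ⊢ (q1, zxzzxyy, Z) ⊢ (q0, xzzxyy, XYZ) ⊢ (q1, zzxyy, XYZ) ⊢ (q1, zzxyy, YZ) ⊢ (q0, zxyy, Z) ⊢ (q1, zxyy, Z) ⊢ (q0, xyy, XYZ) ⊢ (q1, yy, XYZ) ⊢ (q1, yy, YZ) ⊢ (q0, y, YBZ) ⊢ (q0, y, BZ) ⊢ (q1, y, Z)
No transition applies at (q1, y, Z); input not fully consumed.

Reject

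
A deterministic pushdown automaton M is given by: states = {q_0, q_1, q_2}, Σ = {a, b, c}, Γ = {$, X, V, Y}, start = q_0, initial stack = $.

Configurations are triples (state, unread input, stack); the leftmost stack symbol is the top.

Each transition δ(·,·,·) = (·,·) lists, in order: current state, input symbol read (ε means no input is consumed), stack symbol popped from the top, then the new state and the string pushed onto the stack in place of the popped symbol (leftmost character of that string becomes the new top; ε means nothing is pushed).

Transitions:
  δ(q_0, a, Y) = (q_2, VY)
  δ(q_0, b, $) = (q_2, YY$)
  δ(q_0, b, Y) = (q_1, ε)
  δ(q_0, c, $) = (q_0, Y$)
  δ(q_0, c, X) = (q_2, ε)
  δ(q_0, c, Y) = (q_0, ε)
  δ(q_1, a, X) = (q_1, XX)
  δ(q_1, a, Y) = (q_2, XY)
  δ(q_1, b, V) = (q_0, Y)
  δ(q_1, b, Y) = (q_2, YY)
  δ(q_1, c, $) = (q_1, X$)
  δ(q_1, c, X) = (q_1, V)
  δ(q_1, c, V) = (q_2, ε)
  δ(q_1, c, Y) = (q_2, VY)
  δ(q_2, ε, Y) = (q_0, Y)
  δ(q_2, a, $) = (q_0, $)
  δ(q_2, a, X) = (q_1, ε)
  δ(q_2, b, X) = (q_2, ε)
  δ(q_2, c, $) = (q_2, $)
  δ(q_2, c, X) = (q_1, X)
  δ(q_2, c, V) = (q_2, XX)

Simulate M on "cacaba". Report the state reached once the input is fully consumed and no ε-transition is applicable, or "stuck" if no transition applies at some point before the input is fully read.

stuck

(q_0, cacaba, $) ⊢ (q_0, acaba, Y$) ⊢ (q_2, caba, VY$) ⊢ (q_2, aba, XXY$) ⊢ (q_1, ba, XY$)
No transition for (q_1, b, top X); M blocks with input ba remaining.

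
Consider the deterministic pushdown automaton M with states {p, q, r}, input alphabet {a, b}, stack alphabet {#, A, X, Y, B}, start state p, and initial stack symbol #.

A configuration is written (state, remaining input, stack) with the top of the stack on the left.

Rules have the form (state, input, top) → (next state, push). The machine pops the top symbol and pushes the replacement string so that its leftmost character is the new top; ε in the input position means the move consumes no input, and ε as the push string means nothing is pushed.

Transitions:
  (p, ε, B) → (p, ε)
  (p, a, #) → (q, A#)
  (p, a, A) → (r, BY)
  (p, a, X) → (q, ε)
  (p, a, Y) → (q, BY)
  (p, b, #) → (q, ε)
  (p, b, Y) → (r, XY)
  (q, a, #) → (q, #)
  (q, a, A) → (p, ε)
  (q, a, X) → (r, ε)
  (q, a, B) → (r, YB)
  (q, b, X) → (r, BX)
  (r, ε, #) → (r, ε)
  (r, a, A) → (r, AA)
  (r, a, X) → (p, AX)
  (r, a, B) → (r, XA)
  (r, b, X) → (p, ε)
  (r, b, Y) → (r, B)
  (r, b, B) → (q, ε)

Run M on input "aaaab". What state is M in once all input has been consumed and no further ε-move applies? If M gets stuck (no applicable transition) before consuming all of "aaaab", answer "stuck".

q

(p, aaaab, #)
  read a, top #: go to q, push A# → (q, aaab, A#)
  read a, top A: go to p, push ε → (p, aab, #)
  read a, top #: go to q, push A# → (q, ab, A#)
  read a, top A: go to p, push ε → (p, b, #)
  read b, top #: go to q, push ε → (q, ε, ε)
All input consumed; M is in state q.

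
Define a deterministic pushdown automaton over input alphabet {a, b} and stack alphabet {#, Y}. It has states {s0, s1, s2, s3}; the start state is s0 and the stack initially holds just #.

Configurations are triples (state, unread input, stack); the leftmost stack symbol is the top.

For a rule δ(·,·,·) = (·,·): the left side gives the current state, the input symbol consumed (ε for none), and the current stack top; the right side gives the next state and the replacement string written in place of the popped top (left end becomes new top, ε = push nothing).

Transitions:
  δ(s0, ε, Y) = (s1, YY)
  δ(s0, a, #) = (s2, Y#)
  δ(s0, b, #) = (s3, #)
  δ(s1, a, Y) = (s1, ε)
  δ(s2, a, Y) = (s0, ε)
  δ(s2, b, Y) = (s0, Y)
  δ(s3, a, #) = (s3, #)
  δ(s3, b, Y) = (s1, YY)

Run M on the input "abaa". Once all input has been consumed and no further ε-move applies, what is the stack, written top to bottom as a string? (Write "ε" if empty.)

(s0, abaa, #)
  read a, top #: go to s2, push Y# → (s2, baa, Y#)
  read b, top Y: go to s0, push Y → (s0, aa, Y#)
  ε-move, top Y: go to s1, push YY → (s1, aa, YY#)
  read a, top Y: go to s1, push ε → (s1, a, Y#)
  read a, top Y: go to s1, push ε → (s1, ε, #)
All input consumed in state s1 with stack #.

#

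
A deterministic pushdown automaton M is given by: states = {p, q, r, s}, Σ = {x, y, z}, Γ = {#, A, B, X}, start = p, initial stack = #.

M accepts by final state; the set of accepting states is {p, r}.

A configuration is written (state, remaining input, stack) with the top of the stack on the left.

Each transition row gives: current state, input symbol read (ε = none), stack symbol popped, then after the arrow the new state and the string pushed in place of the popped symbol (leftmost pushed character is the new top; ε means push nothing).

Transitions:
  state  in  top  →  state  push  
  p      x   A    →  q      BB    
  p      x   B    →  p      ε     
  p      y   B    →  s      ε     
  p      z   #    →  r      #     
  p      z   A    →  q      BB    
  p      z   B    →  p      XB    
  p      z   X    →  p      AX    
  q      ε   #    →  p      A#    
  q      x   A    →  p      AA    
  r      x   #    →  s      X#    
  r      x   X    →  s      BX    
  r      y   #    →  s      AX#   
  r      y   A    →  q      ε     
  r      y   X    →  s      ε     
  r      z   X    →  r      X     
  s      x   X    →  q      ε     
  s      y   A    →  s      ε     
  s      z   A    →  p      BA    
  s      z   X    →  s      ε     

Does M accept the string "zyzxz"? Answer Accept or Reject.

(p, zyzxz, #)
  read z, top #: go to r, push # → (r, yzxz, #)
  read y, top #: go to s, push AX# → (s, zxz, AX#)
  read z, top A: go to p, push BA → (p, xz, BAX#)
  read x, top B: go to p, push ε → (p, z, AX#)
  read z, top A: go to q, push BB → (q, ε, BBX#)
All input consumed; state q ∉ F and no further ε-move applies.

Reject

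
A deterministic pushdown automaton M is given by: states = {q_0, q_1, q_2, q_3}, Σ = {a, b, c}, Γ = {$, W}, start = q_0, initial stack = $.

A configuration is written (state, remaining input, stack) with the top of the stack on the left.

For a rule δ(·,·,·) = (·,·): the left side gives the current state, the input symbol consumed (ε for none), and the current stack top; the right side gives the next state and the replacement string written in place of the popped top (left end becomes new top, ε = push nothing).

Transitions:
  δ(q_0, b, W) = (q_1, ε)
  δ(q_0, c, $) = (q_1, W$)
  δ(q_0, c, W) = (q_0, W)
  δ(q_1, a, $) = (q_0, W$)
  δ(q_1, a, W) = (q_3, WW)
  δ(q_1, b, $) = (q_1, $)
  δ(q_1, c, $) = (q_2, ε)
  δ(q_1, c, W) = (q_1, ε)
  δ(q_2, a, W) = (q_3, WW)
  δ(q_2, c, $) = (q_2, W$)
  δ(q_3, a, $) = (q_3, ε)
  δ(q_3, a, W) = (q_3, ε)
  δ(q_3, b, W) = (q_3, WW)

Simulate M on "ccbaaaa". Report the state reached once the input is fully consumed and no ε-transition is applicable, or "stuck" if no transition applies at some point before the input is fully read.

(q_0, ccbaaaa, $)
  read c, top $: go to q_1, push W$ → (q_1, cbaaaa, W$)
  read c, top W: go to q_1, push ε → (q_1, baaaa, $)
  read b, top $: go to q_1, push $ → (q_1, aaaa, $)
  read a, top $: go to q_0, push W$ → (q_0, aaa, W$)
No transition for (q_0, a, top W); M blocks with input aaa remaining.

stuck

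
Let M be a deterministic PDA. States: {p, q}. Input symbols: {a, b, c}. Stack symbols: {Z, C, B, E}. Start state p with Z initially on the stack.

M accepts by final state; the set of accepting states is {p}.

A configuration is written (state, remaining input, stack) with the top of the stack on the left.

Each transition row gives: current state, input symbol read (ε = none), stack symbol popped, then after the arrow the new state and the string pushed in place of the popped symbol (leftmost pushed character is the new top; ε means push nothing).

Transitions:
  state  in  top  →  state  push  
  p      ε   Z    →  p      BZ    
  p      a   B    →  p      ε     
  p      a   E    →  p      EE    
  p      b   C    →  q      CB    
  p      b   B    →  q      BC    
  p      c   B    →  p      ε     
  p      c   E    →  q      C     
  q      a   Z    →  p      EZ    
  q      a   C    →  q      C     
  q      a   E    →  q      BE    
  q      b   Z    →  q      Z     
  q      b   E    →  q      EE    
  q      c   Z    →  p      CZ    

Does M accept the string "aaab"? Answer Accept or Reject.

(p, aaab, Z) ⊢ (p, aaab, BZ) ⊢ (p, aab, Z) ⊢ (p, aab, BZ) ⊢ (p, ab, Z) ⊢ (p, ab, BZ) ⊢ (p, b, Z) ⊢ (p, b, BZ) ⊢ (q, ε, BCZ)
All input consumed; state q ∉ F and no further ε-move applies.

Reject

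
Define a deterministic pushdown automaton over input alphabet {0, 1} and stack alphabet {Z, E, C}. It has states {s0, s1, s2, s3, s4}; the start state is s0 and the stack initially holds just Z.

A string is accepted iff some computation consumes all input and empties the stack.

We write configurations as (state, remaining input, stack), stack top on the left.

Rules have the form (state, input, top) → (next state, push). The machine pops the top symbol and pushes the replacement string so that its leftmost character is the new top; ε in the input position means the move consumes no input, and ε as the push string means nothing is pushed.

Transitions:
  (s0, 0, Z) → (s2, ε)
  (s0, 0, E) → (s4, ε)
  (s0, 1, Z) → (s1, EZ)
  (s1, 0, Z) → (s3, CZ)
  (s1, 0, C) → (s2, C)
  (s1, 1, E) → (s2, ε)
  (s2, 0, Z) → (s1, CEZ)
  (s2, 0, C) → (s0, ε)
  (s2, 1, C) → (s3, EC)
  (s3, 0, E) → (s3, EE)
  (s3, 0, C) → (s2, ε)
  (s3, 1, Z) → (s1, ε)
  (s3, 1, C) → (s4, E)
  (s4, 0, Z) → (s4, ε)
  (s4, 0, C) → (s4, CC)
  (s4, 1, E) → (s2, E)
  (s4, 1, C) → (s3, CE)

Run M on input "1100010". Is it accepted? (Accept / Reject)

(s0, 1100010, Z) ⊢ (s1, 100010, EZ) ⊢ (s2, 00010, Z) ⊢ (s1, 0010, CEZ) ⊢ (s2, 010, CEZ) ⊢ (s0, 10, EZ)
No transition applies at (s0, 10, EZ); input not fully consumed.

Reject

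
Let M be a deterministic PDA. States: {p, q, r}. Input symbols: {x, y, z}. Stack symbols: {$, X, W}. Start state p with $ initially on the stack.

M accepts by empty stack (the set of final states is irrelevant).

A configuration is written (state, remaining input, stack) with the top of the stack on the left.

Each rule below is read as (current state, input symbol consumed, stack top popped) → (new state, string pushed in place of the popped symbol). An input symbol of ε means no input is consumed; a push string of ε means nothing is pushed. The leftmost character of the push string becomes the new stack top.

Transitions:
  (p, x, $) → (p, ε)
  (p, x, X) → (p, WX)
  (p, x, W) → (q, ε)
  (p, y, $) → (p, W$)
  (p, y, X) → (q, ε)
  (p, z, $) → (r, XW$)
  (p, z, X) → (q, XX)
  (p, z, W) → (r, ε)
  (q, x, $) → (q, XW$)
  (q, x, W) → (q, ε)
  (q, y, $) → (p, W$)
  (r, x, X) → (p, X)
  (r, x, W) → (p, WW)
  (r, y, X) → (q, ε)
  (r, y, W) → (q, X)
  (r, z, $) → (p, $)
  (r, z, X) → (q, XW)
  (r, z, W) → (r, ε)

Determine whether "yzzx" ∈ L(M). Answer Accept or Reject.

(p, yzzx, $)
  read y, top $: go to p, push W$ → (p, zzx, W$)
  read z, top W: go to r, push ε → (r, zx, $)
  read z, top $: go to p, push $ → (p, x, $)
  read x, top $: go to p, push ε → (p, ε, ε)
All input consumed and the stack is empty.

Accept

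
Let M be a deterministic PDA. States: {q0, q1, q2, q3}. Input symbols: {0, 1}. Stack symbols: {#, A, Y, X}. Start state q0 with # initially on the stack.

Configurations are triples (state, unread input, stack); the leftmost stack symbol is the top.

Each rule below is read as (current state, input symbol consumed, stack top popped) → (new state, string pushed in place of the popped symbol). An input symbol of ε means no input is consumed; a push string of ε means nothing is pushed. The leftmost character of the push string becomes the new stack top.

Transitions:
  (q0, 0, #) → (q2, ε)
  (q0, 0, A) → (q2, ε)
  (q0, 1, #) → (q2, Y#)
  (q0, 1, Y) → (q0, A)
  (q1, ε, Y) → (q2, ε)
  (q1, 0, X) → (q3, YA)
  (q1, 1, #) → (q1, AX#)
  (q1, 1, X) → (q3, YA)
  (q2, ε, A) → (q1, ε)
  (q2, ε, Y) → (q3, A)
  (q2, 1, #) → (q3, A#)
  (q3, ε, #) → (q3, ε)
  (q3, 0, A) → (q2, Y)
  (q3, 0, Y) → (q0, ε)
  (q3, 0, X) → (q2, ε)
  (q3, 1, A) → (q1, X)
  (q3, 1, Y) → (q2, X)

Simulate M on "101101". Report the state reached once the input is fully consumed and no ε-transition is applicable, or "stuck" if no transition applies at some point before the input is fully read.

stuck

(q0, 101101, #)
  read 1, top #: go to q2, push Y# → (q2, 01101, Y#)
  ε-move, top Y: go to q3, push A → (q3, 01101, A#)
  read 0, top A: go to q2, push Y → (q2, 1101, Y#)
  ε-move, top Y: go to q3, push A → (q3, 1101, A#)
  read 1, top A: go to q1, push X → (q1, 101, X#)
  read 1, top X: go to q3, push YA → (q3, 01, YA#)
  read 0, top Y: go to q0, push ε → (q0, 1, A#)
No transition for (q0, 1, top A); M blocks with input 1 remaining.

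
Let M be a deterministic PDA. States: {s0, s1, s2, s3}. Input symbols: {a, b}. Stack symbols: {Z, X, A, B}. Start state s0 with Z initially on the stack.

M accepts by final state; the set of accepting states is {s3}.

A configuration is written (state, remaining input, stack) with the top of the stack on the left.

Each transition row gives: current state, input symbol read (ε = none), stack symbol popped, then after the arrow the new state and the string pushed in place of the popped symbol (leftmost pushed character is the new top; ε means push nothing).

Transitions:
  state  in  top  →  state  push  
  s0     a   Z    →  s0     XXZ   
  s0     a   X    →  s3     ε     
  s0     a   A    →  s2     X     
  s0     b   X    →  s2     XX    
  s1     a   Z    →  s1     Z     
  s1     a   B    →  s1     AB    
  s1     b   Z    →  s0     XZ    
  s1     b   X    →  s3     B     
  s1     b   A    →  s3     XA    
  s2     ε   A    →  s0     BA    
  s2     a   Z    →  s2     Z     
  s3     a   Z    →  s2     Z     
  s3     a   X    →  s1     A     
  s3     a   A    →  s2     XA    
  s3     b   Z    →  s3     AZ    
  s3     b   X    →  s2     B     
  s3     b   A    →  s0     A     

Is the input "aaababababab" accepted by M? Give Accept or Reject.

Accept

(s0, aaababababab, Z)
  read a, top Z: go to s0, push XXZ → (s0, aababababab, XXZ)
  read a, top X: go to s3, push ε → (s3, ababababab, XZ)
  read a, top X: go to s1, push A → (s1, babababab, AZ)
  read b, top A: go to s3, push XA → (s3, abababab, XAZ)
  read a, top X: go to s1, push A → (s1, bababab, AAZ)
  read b, top A: go to s3, push XA → (s3, ababab, XAAZ)
  read a, top X: go to s1, push A → (s1, babab, AAAZ)
  read b, top A: go to s3, push XA → (s3, abab, XAAAZ)
  read a, top X: go to s1, push A → (s1, bab, AAAAZ)
  read b, top A: go to s3, push XA → (s3, ab, XAAAAZ)
  read a, top X: go to s1, push A → (s1, b, AAAAAZ)
  read b, top A: go to s3, push XA → (s3, ε, XAAAAAZ)
All input consumed; state s3 ∈ F.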